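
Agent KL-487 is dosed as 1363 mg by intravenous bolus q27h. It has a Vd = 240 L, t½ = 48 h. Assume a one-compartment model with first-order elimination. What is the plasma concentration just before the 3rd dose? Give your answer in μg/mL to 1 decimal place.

6.4 μg/mL

f = (1/2)^(τ/t½) = (1/2)^(27/48) ≈ 0.6771.
C₀ = D/Vd = 1363/240 ≈ 5.679 μg/mL.
Before the 3rd dose, 2 doses have been given. Superposition: Cmin = C₀·(f + f²).
≈ 5.679 × (0.6771 + 0.4585) ≈ 5.679 × 1.1356 ≈ 6.449 μg/mL.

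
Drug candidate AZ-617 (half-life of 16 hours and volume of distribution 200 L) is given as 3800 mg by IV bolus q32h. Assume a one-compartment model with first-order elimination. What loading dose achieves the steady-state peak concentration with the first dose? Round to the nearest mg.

5067 mg

f = (1/2)^(32/16) ≈ 0.250000; accumulation ratio R = 1/(1−f) ≈ 1.33333.
Loading dose to hit Cmax,ss on first dose: D_load = D_maint·R ≈ 3800 × 1.33333 ≈ 5066.65 mg.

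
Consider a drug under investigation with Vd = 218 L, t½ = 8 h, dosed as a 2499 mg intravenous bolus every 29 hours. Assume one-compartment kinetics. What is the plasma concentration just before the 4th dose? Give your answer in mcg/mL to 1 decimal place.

f = (1/2)^(τ/t½) = (1/2)^(29/8) ≈ 0.0811.
C₀ = D/Vd = 2499/218 ≈ 11.463 mcg/mL.
Before the 4th dose, 3 doses have been given. Superposition: Cmin = C₀·(f + f² + … + f^3).
≈ 11.463 × (0.0811 + 0.0066 + 0.0005) ≈ 11.463 × 0.0882 ≈ 1.011 mcg/mL.

1.0 mcg/mL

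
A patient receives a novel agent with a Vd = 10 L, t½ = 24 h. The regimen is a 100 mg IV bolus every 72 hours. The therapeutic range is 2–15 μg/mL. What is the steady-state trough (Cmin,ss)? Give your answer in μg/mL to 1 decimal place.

τ = 72 h = 3 half-lives, so f = (1/2)^3 = 0.125.
At steady state, R = 1/(1 − 0.125) = 8/7.
Single-dose peak C₀ = D/Vd = 100/10 = 10 μg/mL.
Steady-state peak Cmax,ss = C₀·R = 10 × 8/7 ≈ 11.429 μg/mL.
Steady-state trough Cmin,ss = Cmax,ss·f ≈ 11.429 × 0.125 ≈ 1.429 μg/mL.
Trough 1.4 μg/mL vs MEC 2 μg/mL: subtherapeutic.

1.4 μg/mL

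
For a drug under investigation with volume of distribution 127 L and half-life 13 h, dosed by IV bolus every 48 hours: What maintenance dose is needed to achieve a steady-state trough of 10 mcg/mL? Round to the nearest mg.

τ/t½ = 48/13 ≈ 3.6923, so f = (1/2)^(48/13) ≈ 0.077358.
Cmin,ss = (D/Vd)·f/(1−f), so D = Cmin,ss·Vd·(1−f)/f.
D = 10 × 127 × (1−f)/f ≈ 10 × 127 × 11.92691 ≈ 15147.18 mg.

15147 mg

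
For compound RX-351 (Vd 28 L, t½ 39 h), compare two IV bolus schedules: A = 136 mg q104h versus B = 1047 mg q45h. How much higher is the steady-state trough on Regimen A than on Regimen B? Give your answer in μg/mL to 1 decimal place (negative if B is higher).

Regimen A: f = (1/2)^(104/39) ≈ 0.1575; Cmin,ss = (136/28)·f/(1−f) ≈ 0.908 μg/mL.
Regimen B: f = (1/2)^(45/39) ≈ 0.4494; Cmin,ss = (1047/28)·f/(1−f) ≈ 30.520 μg/mL.
Difference ≈ 0.908 − 30.520 ≈ -29.612 μg/mL.

-29.6 μg/mL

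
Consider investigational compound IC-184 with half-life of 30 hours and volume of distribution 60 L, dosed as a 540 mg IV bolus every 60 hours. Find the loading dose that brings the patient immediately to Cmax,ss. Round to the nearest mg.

720 mg

f = (1/2)^(60/30) ≈ 0.250000; accumulation ratio R = 1/(1−f) ≈ 1.33333.
Loading dose to hit Cmax,ss on first dose: D_load = D_maint·R ≈ 540 × 1.33333 ≈ 720.00 mg.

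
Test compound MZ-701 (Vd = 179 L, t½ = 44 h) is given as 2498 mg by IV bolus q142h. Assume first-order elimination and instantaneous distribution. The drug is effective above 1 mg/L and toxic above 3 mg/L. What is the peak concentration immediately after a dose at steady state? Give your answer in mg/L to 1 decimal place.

15.6 mg/L

Over one 142-h interval, 142/44 ≈ 3.2273 half-lives elapse, leaving f ≈ 0.1068 of each dose.
Accumulation ratio R = 1/(1 − f) ≈ 1/0.8932 ≈ 1.1196.
Each bolus raises the concentration by D/Vd = 2498/179 ≈ 13.955 mg/L.
Steady-state peak Cmax,ss = C₀·R ≈ 13.955 × 1.1196 ≈ 15.624 mg/L.
Peak 15.6 mg/L vs MTC 3 mg/L: exceeds toxic threshold.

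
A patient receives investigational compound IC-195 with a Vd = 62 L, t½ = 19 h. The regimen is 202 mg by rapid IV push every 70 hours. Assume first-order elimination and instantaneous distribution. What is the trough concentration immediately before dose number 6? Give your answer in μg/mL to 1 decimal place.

f = (1/2)^(τ/t½) = (1/2)^(70/19) ≈ 0.0778.
C₀ = D/Vd = 202/62 ≈ 3.258 μg/mL.
Before the 6th dose, 5 doses have been given. Superposition: Cmin = C₀·(f + f² + … + f^5).
≈ 3.258 × (0.0778 + 0.0061 + 0.0005 + 0.0000 + 0.0000) ≈ 3.258 × 0.0844 ≈ 0.275 μg/mL.

0.3 μg/mL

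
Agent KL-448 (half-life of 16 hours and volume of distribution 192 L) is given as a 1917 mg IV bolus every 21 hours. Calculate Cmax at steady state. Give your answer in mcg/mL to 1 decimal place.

16.7 mcg/mL

k = ln2/t½ = ln2/16 ≈ 0.043322 h⁻¹; fraction remaining f = e^(−kτ) = e^(−0.043322×21) ≈ 0.4026.
Accumulation ratio R = 1/(1 − f) ≈ 1/0.5974 ≈ 1.6739.
Each bolus raises the concentration by D/Vd = 1917/192 ≈ 9.984 mcg/mL.
Steady-state peak Cmax,ss = C₀·R ≈ 9.984 × 1.6739 ≈ 16.712 mcg/mL.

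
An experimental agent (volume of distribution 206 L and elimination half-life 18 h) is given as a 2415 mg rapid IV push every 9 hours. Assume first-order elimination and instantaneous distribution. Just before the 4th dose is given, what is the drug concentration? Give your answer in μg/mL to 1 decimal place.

18.3 μg/mL

f = (1/2)^(τ/t½) = (1/2)^(9/18) ≈ 0.7071.
C₀ = D/Vd = 2415/206 ≈ 11.723 μg/mL.
Before the 4th dose, 3 doses have been given. Superposition: Cmin = C₀·(f + f² + … + f^3).
≈ 11.723 × (0.7071 + 0.5000 + 0.3535) ≈ 11.723 × 1.5606 ≈ 18.295 μg/mL.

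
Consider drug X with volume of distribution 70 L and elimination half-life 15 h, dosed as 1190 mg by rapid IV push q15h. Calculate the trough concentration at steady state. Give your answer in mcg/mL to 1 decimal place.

τ = 15 h = 1 half-life, so f = (1/2)^1 = 0.5.
Accumulation ratio R = 1/(1 − f) = 1/0.5 = 2/1.
Single-dose peak C₀ = D/Vd = 1190/70 = 17 mcg/mL.
Steady-state peak Cmax,ss = C₀·R = 17 × 2/1 ≈ 34.000 mcg/mL.
Steady-state trough Cmin,ss = Cmax,ss·f ≈ 34.000 × 0.5 ≈ 17.000 mcg/mL.

17.0 mcg/mL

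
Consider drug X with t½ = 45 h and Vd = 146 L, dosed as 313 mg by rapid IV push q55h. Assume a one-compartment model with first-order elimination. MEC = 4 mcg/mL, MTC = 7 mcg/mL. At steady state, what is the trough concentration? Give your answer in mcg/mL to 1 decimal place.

τ/t½ = 55/45 ≈ 1.2222, so fraction remaining f = (1/2)^(55/45) ≈ 0.4286.
Single-dose peak C₀ = D/Vd = 313/146 ≈ 2.144 mcg/mL.
Steady-state trough Cmin,ss = C₀·f/(1−f) ≈ 2.144 × 0.4286/0.5714 ≈ 1.608 mcg/mL.
Trough 1.6 mcg/mL vs MEC 4 mcg/mL: subtherapeutic.

1.6 mcg/mL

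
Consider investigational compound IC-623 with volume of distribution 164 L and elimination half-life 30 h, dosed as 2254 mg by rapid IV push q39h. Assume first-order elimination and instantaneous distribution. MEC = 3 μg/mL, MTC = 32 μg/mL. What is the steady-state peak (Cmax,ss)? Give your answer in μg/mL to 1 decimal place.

τ/t½ = 39/30 ≈ 1.3, so fraction remaining f = (1/2)^(39/30) ≈ 0.4061.
At steady state, accumulation factor R = 1/(1 − e^(−kτ)) ≈ 1.6838.
Each bolus raises the concentration by D/Vd = 2254/164 ≈ 13.744 μg/mL.
Steady-state peak Cmax,ss = C₀·R ≈ 13.744 × 1.6838 ≈ 23.142 μg/mL.
Peak 23.1 μg/mL vs MTC 32 μg/mL: below toxic threshold.

23.1 μg/mL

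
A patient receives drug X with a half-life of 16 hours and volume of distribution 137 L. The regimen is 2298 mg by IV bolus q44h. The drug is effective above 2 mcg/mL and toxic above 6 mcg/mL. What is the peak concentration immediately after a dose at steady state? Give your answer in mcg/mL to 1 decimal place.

19.7 mcg/mL

Over one 44-h interval, 44/16 ≈ 2.75 half-lives elapse, leaving f ≈ 0.1487 of each dose.
At steady state, accumulation factor R = 1/(1 − e^(−kτ)) ≈ 1.1747.
Single-dose peak C₀ = D/Vd = 2298/137 ≈ 16.774 mcg/mL.
Steady-state peak Cmax,ss = C₀·R ≈ 16.774 × 1.1747 ≈ 19.704 mcg/mL.
Peak 19.7 mcg/mL vs MTC 6 mcg/mL: exceeds toxic threshold.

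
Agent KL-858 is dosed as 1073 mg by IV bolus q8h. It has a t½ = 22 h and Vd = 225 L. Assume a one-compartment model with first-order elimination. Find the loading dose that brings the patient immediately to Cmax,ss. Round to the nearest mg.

4816 mg

f = (1/2)^(8/22) ≈ 0.777203; accumulation ratio R = 1/(1−f) ≈ 4.48839.
Loading dose to hit Cmax,ss on first dose: D_load = D_maint·R ≈ 1073 × 4.48839 ≈ 4816.04 mg.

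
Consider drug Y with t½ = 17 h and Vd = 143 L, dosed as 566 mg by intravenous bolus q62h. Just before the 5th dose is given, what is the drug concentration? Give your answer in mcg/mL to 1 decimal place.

f = (1/2)^(τ/t½) = (1/2)^(62/17) ≈ 0.0798.
C₀ = D/Vd = 566/143 ≈ 3.958 mcg/mL.
Before the 5th dose, 4 doses have been given. Superposition: Cmin = C₀·(f + f² + … + f^4).
≈ 3.958 × (0.0798 + 0.0064 + 0.0005 + 0.0000) ≈ 3.958 × 0.0867 ≈ 0.343 mcg/mL.

0.3 mcg/mL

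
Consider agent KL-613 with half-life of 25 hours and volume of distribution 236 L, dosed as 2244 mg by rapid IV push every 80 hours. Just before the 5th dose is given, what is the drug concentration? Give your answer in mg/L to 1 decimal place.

1.2 mg/L

f = (1/2)^(τ/t½) = (1/2)^(80/25) ≈ 0.1088.
C₀ = D/Vd = 2244/236 ≈ 9.508 mg/L.
Before the 5th dose, 4 doses have been given. Superposition: Cmin = C₀·(f + f² + … + f^4).
≈ 9.508 × (0.1088 + 0.0118 + 0.0013 + 0.0001) ≈ 9.508 × 0.1220 ≈ 1.160 mg/L.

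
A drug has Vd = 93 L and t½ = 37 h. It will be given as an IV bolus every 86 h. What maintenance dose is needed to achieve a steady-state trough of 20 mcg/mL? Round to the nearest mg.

7455 mg

τ/t½ = 86/37 ≈ 2.3243, so f = (1/2)^(86/37) ≈ 0.199668.
Cmin,ss = (D/Vd)·f/(1−f), so D = Cmin,ss·Vd·(1−f)/f.
D = 20 × 93 × (1−f)/f ≈ 20 × 93 × 4.00831 ≈ 7455.46 mg.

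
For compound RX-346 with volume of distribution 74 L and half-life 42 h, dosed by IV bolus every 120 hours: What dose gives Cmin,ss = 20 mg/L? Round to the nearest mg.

τ/t½ = 120/42 ≈ 2.8571, so f = (1/2)^(120/42) ≈ 0.138011.
Cmin,ss = (D/Vd)·f/(1−f), so D = Cmin,ss·Vd·(1−f)/f.
D = 20 × 74 × (1−f)/f ≈ 20 × 74 × 6.24580 ≈ 9243.78 mg.

9244 mg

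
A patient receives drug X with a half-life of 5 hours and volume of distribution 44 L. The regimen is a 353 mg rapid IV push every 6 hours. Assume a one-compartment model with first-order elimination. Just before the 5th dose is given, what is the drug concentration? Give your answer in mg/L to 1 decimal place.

6.0 mg/L

f = (1/2)^(τ/t½) = (1/2)^(6/5) ≈ 0.4353.
C₀ = D/Vd = 353/44 ≈ 8.023 mg/L.
Before the 5th dose, 4 doses have been given. Superposition: Cmin = C₀·(f + f² + … + f^4).
≈ 8.023 × (0.4353 + 0.1895 + 0.0825 + 0.0359) ≈ 8.023 × 0.7432 ≈ 5.963 mg/L.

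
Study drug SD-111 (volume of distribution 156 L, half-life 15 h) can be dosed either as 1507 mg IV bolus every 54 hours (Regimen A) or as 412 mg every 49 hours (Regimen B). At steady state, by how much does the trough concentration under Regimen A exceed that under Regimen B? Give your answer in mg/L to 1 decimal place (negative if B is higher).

0.6 mg/L

Regimen A: f = (1/2)^(54/15) ≈ 0.0825; Cmin,ss = (1507/156)·f/(1−f) ≈ 0.869 mg/L.
Regimen B: f = (1/2)^(49/15) ≈ 0.1039; Cmin,ss = (412/156)·f/(1−f) ≈ 0.306 mg/L.
Difference ≈ 0.869 − 0.306 ≈ 0.563 mg/L.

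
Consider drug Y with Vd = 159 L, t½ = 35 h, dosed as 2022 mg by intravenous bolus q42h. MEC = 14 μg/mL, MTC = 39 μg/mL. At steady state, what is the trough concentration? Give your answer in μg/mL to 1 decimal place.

9.8 μg/mL

τ/t½ = 42/35 ≈ 1.2, so fraction remaining f = (1/2)^(42/35) ≈ 0.4353.
At steady state, accumulation factor R = 1/(1 − e^(−kτ)) ≈ 1.7709.
Each bolus raises the concentration by D/Vd = 2022/159 ≈ 12.717 μg/mL.
Cmax,ss = C₀/(1 − f) ≈ 12.717/0.5647 ≈ 22.520 μg/mL.
One interval later, Cmin,ss = Cmax,ss·e^(−kτ) ≈ 22.520 × 0.4353 ≈ 9.803 μg/mL.
Trough 9.8 μg/mL vs MEC 14 μg/mL: subtherapeutic.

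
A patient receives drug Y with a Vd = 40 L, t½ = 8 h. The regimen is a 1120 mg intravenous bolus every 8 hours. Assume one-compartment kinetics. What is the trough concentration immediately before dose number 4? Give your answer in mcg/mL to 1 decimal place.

f = (1/2)^(τ/t½) = (1/2)^(8/8) ≈ 0.5000.
C₀ = D/Vd = 1120/40 ≈ 28.000 mcg/mL.
Before the 4th dose, 3 doses have been given. Superposition: Cmin = C₀·(f + f² + … + f^3).
≈ 28.000 × (0.5000 + 0.2500 + 0.1250) ≈ 28.000 × 0.8750 ≈ 24.500 mcg/mL.

24.5 mcg/mL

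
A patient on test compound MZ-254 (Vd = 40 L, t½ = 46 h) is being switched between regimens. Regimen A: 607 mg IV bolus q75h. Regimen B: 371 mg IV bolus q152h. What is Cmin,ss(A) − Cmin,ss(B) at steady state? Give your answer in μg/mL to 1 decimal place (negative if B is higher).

Regimen A: f = (1/2)^(75/46) ≈ 0.3230; Cmin,ss = (607/40)·f/(1−f) ≈ 7.240 μg/mL.
Regimen B: f = (1/2)^(152/46) ≈ 0.1012; Cmin,ss = (371/40)·f/(1−f) ≈ 1.044 μg/mL.
Difference ≈ 7.240 − 1.044 ≈ 6.196 μg/mL.

6.2 μg/mL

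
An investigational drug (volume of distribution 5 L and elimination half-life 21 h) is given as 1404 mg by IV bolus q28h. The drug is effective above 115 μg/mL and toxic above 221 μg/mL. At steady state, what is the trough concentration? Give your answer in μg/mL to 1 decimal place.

184.8 μg/mL

Over one 28-h interval, 28/21 ≈ 1.3333 half-lives elapse, leaving f ≈ 0.3969 of each dose.
Accumulation ratio R = 1/(1 − f) ≈ 1/0.6031 ≈ 1.6581.
Single-dose peak C₀ = D/Vd = 1404/5 ≈ 280.800 μg/mL.
Steady-state peak Cmax,ss = C₀·R ≈ 280.800 × 1.6581 ≈ 465.594 μg/mL.
One interval later, Cmin,ss = Cmax,ss·e^(−kτ) ≈ 465.594 × 0.3969 ≈ 184.794 μg/mL.
Trough 184.8 μg/mL vs MEC 115 μg/mL: adequate.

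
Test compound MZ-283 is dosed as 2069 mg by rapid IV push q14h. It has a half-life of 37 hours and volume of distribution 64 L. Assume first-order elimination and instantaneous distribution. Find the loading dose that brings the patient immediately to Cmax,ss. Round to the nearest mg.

8968 mg

f = (1/2)^(14/37) ≈ 0.769302; accumulation ratio R = 1/(1−f) ≈ 4.33467.
Loading dose to hit Cmax,ss on first dose: D_load = D_maint·R ≈ 2069 × 4.33467 ≈ 8968.43 mg.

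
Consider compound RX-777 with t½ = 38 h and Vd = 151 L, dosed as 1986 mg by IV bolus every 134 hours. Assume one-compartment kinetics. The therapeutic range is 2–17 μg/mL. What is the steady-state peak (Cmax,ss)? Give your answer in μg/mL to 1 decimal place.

τ/t½ = 134/38 ≈ 3.5263, so fraction remaining f = (1/2)^(134/38) ≈ 0.0868.
At steady state, accumulation factor R = 1/(1 − e^(−kτ)) ≈ 1.0951.
Single-dose peak C₀ = D/Vd = 1986/151 ≈ 13.152 μg/mL.
Steady-state peak Cmax,ss = C₀·R ≈ 13.152 × 1.0951 ≈ 14.403 μg/mL.
Peak 14.4 μg/mL vs MTC 17 μg/mL: below toxic threshold.

14.4 μg/mL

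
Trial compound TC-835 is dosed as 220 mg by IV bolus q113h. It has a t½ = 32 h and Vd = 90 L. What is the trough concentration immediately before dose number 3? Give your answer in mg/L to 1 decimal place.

0.2 mg/L

f = (1/2)^(τ/t½) = (1/2)^(113/32) ≈ 0.0865.
C₀ = D/Vd = 220/90 ≈ 2.444 mg/L.
Before the 3rd dose, 2 doses have been given. Superposition: Cmin = C₀·(f + f²).
≈ 2.444 × (0.0865 + 0.0075) ≈ 2.444 × 0.0940 ≈ 0.230 mg/L.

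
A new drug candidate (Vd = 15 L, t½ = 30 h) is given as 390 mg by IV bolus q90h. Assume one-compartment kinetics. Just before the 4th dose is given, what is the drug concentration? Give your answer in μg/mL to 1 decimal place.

f = (1/2)^(τ/t½) = (1/2)^(90/30) ≈ 0.1250.
C₀ = D/Vd = 390/15 ≈ 26.000 μg/mL.
Before the 4th dose, 3 doses have been given. Superposition: Cmin = C₀·(f + f² + … + f^3).
≈ 26.000 × (0.1250 + 0.0156 + 0.0020) ≈ 26.000 × 0.1426 ≈ 3.708 μg/mL.

3.7 μg/mL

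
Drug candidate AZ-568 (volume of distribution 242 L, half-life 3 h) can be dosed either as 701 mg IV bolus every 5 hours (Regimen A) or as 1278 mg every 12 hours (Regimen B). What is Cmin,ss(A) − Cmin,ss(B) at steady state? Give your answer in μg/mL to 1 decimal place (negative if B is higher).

Regimen A: f = (1/2)^(5/3) ≈ 0.3150; Cmin,ss = (701/242)·f/(1−f) ≈ 1.332 μg/mL.
Regimen B: f = (1/2)^(12/3) ≈ 0.0625; Cmin,ss = (1278/242)·f/(1−f) ≈ 0.352 μg/mL.
Difference ≈ 1.332 − 0.352 ≈ 0.980 μg/mL.

1.0 μg/mL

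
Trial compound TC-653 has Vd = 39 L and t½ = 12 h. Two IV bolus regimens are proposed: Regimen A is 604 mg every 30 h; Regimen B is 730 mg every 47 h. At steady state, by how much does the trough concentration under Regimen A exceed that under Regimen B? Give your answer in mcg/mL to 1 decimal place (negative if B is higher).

Regimen A: f = (1/2)^(30/12) ≈ 0.1768; Cmin,ss = (604/39)·f/(1−f) ≈ 3.326 mcg/mL.
Regimen B: f = (1/2)^(47/12) ≈ 0.0662; Cmin,ss = (730/39)·f/(1−f) ≈ 1.327 mcg/mL.
Difference ≈ 3.326 − 1.327 ≈ 1.999 mcg/mL.

2.0 mcg/mL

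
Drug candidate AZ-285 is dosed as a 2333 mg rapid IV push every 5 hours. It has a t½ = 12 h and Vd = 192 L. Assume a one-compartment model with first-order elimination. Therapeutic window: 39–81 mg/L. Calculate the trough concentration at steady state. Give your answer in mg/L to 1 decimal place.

36.3 mg/L

τ/t½ = 5/12 ≈ 0.41667, so fraction remaining f = (1/2)^(5/12) ≈ 0.7492.
Accumulation ratio R = 1/(1 − f) ≈ 1/0.2508 ≈ 3.9872.
Each bolus raises the concentration by D/Vd = 2333/192 ≈ 12.151 mg/L.
Cmax,ss = C₀/(1 − f) ≈ 12.151/0.2508 ≈ 48.449 mg/L.
Steady-state trough Cmin,ss = Cmax,ss·f ≈ 48.449 × 0.7492 ≈ 36.298 mg/L.
Trough 36.3 mg/L vs MEC 39 mg/L: subtherapeutic.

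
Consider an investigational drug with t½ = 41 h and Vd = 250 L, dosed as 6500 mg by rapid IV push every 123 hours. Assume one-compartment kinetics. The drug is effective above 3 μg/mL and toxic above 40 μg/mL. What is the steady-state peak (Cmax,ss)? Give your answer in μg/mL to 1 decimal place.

29.7 μg/mL

τ = 123 h = 3 half-lives, so f = (1/2)^3 = 0.125.
Accumulation ratio R = 1/(1 − f) = 1/0.875 = 8/7.
Single-dose peak C₀ = D/Vd = 6500/250 = 26 μg/mL.
Steady-state peak Cmax,ss = C₀·R = 26 × 8/7 ≈ 29.714 μg/mL.
Peak 29.7 μg/mL vs MTC 40 μg/mL: below toxic threshold.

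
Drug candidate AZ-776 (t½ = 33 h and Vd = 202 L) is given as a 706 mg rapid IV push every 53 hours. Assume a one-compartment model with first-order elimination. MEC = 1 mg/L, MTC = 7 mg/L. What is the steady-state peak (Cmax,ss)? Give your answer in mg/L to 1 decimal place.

τ/t½ = 53/33 ≈ 1.6061, so fraction remaining f = (1/2)^(53/33) ≈ 0.3285.
At steady state, accumulation factor R = 1/(1 − e^(−kτ)) ≈ 1.4892.
Each bolus raises the concentration by D/Vd = 706/202 ≈ 3.495 mg/L.
Steady-state peak Cmax,ss = C₀·R ≈ 3.495 × 1.4892 ≈ 5.205 mg/L.
Peak 5.2 mg/L vs MTC 7 mg/L: below toxic threshold.

5.2 mg/L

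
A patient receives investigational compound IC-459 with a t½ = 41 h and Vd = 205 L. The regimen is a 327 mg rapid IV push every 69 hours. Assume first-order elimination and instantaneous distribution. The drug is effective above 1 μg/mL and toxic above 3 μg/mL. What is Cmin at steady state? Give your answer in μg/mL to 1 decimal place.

k = ln2/t½ = ln2/41 ≈ 0.016906 h⁻¹; fraction remaining f = e^(−kτ) = e^(−0.016906×69) ≈ 0.3115.
At steady state, accumulation factor R = 1/(1 − e^(−kτ)) ≈ 1.4524.
Single-dose peak C₀ = D/Vd = 327/205 ≈ 1.595 μg/mL.
Steady-state peak Cmax,ss = C₀·R ≈ 1.595 × 1.4524 ≈ 2.317 μg/mL.
Steady-state trough Cmin,ss = Cmax,ss·f ≈ 2.317 × 0.3115 ≈ 0.722 μg/mL.
Trough 0.7 μg/mL vs MEC 1 μg/mL: subtherapeutic.

0.7 μg/mL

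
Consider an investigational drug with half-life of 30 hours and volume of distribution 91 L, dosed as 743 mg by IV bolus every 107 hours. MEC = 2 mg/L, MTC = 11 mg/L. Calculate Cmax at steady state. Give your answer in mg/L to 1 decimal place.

8.9 mg/L

k = ln2/t½ = ln2/30 ≈ 0.023105 h⁻¹; fraction remaining f = e^(−kτ) = e^(−0.023105×107) ≈ 0.0844.
At steady state, accumulation factor R = 1/(1 − e^(−kτ)) ≈ 1.0922.
Each bolus raises the concentration by D/Vd = 743/91 ≈ 8.165 mg/L.
Steady-state peak Cmax,ss = C₀·R ≈ 8.165 × 1.0922 ≈ 8.918 mg/L.
Peak 8.9 mg/L vs MTC 11 mg/L: below toxic threshold.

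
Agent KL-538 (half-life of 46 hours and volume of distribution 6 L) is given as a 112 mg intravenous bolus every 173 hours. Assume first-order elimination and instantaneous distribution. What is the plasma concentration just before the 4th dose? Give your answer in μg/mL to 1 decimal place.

f = (1/2)^(τ/t½) = (1/2)^(173/46) ≈ 0.0738.
C₀ = D/Vd = 112/6 ≈ 18.667 μg/mL.
Before the 4th dose, 3 doses have been given. Superposition: Cmin = C₀·(f + f² + … + f^3).
≈ 18.667 × (0.0738 + 0.0054 + 0.0004) ≈ 18.667 × 0.0796 ≈ 1.486 μg/mL.

1.5 μg/mL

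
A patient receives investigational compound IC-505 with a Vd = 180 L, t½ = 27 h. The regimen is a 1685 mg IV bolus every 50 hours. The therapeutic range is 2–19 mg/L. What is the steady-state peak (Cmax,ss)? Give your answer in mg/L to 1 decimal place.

Over one 50-h interval, 50/27 ≈ 1.8519 half-lives elapse, leaving f ≈ 0.2770 of each dose.
At steady state, accumulation factor R = 1/(1 − e^(−kτ)) ≈ 1.3831.
Single-dose peak C₀ = D/Vd = 1685/180 ≈ 9.361 mg/L.
Steady-state peak Cmax,ss = C₀·R ≈ 9.361 × 1.3831 ≈ 12.947 mg/L.
Peak 12.9 mg/L vs MTC 19 mg/L: below toxic threshold.

12.9 mg/L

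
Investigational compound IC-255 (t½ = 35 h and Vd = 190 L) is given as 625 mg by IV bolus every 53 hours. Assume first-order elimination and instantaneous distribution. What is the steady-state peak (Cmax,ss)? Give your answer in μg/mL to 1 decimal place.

Over one 53-h interval, 53/35 ≈ 1.5143 half-lives elapse, leaving f ≈ 0.3501 of each dose.
At steady state, accumulation factor R = 1/(1 − e^(−kτ)) ≈ 1.5387.
Each bolus raises the concentration by D/Vd = 625/190 ≈ 3.289 μg/mL.
Steady-state peak Cmax,ss = C₀·R ≈ 3.289 × 1.5387 ≈ 5.061 μg/mL.

5.1 μg/mL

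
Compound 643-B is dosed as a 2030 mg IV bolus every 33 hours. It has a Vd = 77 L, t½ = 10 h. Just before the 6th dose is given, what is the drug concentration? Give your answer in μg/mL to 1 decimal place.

3.0 μg/mL

f = (1/2)^(τ/t½) = (1/2)^(33/10) ≈ 0.1015.
C₀ = D/Vd = 2030/77 ≈ 26.364 μg/mL.
Before the 6th dose, 5 doses have been given. Superposition: Cmin = C₀·(f + f² + … + f^5).
≈ 26.364 × (0.1015 + 0.0103 + 0.0010 + 0.0001 + 0.0000) ≈ 26.364 × 0.1129 ≈ 2.976 μg/mL.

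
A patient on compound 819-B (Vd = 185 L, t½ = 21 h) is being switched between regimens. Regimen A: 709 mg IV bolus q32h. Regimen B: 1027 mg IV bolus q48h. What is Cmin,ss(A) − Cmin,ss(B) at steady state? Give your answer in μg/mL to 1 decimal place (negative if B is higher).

Regimen A: f = (1/2)^(32/21) ≈ 0.3478; Cmin,ss = (709/185)·f/(1−f) ≈ 2.044 μg/mL.
Regimen B: f = (1/2)^(48/21) ≈ 0.2051; Cmin,ss = (1027/185)·f/(1−f) ≈ 1.432 μg/mL.
Difference ≈ 2.044 − 1.432 ≈ 0.612 μg/mL.

0.6 μg/mL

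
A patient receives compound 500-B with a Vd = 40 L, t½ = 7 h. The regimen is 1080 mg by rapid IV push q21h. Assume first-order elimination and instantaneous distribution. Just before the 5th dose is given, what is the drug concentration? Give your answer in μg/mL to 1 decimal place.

f = (1/2)^(τ/t½) = (1/2)^(21/7) ≈ 0.1250.
C₀ = D/Vd = 1080/40 ≈ 27.000 μg/mL.
Before the 5th dose, 4 doses have been given. Superposition: Cmin = C₀·(f + f² + … + f^4).
≈ 27.000 × (0.1250 + 0.0156 + 0.0020 + 0.0002) ≈ 27.000 × 0.1428 ≈ 3.856 μg/mL.

3.9 μg/mL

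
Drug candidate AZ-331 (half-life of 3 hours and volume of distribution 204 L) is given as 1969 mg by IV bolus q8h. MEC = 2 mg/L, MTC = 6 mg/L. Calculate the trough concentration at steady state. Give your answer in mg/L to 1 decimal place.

k = ln2/t½ = ln2/3 ≈ 0.231049 h⁻¹; fraction remaining f = e^(−kτ) = e^(−0.231049×8) ≈ 0.1575.
Single-dose peak C₀ = D/Vd = 1969/204 ≈ 9.652 mg/L.
Steady-state trough Cmin,ss = C₀·f/(1−f) ≈ 9.652 × 0.1575/0.8425 ≈ 1.804 mg/L.
Trough 1.8 mg/L vs MEC 2 mg/L: subtherapeutic.

1.8 mg/L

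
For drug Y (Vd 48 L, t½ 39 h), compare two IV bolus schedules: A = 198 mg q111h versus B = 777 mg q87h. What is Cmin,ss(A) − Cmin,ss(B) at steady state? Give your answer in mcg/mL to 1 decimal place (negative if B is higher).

-3.7 mcg/mL

Regimen A: f = (1/2)^(111/39) ≈ 0.1391; Cmin,ss = (198/48)·f/(1−f) ≈ 0.666 mcg/mL.
Regimen B: f = (1/2)^(87/39) ≈ 0.2130; Cmin,ss = (777/48)·f/(1−f) ≈ 4.381 mcg/mL.
Difference ≈ 0.666 − 4.381 ≈ -3.715 mcg/mL.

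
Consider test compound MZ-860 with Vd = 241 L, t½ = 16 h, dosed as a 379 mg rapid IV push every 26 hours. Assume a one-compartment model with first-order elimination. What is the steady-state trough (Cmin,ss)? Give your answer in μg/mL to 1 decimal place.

Over one 26-h interval, 26/16 ≈ 1.625 half-lives elapse, leaving f ≈ 0.3242 of each dose.
At steady state, accumulation factor R = 1/(1 − e^(−kτ)) ≈ 1.4797.
Each bolus raises the concentration by D/Vd = 379/241 ≈ 1.573 μg/mL.
Steady-state peak Cmax,ss = C₀·R ≈ 1.573 × 1.4797 ≈ 2.328 μg/mL.
Steady-state trough Cmin,ss = Cmax,ss·f ≈ 2.328 × 0.3242 ≈ 0.755 μg/mL.

0.8 μg/mL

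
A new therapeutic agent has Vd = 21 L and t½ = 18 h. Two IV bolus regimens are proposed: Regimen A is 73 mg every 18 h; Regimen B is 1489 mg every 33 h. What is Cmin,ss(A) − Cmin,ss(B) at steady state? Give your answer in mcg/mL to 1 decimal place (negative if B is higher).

-24.2 mcg/mL

Regimen A: f = (1/2)^(18/18) ≈ 0.5000; Cmin,ss = (73/21)·f/(1−f) ≈ 3.476 mcg/mL.
Regimen B: f = (1/2)^(33/18) ≈ 0.2806; Cmin,ss = (1489/21)·f/(1−f) ≈ 27.656 mcg/mL.
Difference ≈ 3.476 − 27.656 ≈ -24.180 mcg/mL.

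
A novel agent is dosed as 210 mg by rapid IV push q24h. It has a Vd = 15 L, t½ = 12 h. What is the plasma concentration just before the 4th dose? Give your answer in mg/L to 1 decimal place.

f = (1/2)^(τ/t½) = (1/2)^(24/12) ≈ 0.2500.
C₀ = D/Vd = 210/15 ≈ 14.000 mg/L.
Before the 4th dose, 3 doses have been given. Superposition: Cmin = C₀·(f + f² + … + f^3).
≈ 14.000 × (0.2500 + 0.0625 + 0.0156) ≈ 14.000 × 0.3281 ≈ 4.593 mg/L.

4.6 mg/L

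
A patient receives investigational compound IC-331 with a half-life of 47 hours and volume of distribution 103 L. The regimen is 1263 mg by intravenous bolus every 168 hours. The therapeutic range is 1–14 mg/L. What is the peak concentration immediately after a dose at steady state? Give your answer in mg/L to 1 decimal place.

τ/t½ = 168/47 ≈ 3.5745, so fraction remaining f = (1/2)^(168/47) ≈ 0.0839.
Accumulation ratio R = 1/(1 − f) ≈ 1/0.9161 ≈ 1.0916.
Single-dose peak C₀ = D/Vd = 1263/103 ≈ 12.262 mg/L.
Steady-state peak Cmax,ss = C₀·R ≈ 12.262 × 1.0916 ≈ 13.385 mg/L.
Peak 13.4 mg/L vs MTC 14 mg/L: below toxic threshold.

13.4 mg/L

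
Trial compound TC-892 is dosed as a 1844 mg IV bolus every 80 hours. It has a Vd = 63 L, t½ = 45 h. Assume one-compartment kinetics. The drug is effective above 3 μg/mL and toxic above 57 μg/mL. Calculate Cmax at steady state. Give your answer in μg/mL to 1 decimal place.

k = ln2/t½ = ln2/45 ≈ 0.015403 h⁻¹; fraction remaining f = e^(−kτ) = e^(−0.015403×80) ≈ 0.2916.
At steady state, accumulation factor R = 1/(1 − e^(−kτ)) ≈ 1.4116.
Each bolus raises the concentration by D/Vd = 1844/63 ≈ 29.270 μg/mL.
Steady-state peak Cmax,ss = C₀·R ≈ 29.270 × 1.4116 ≈ 41.318 μg/mL.
Peak 41.3 μg/mL vs MTC 57 μg/mL: below toxic threshold.

41.3 μg/mL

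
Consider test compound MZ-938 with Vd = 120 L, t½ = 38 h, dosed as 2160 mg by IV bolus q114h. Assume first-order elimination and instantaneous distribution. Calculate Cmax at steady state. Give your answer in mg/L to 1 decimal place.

20.6 mg/L

The dosing interval is 3 half-lives, so f = 2^(−3) = 0.125.
At steady state, R = 1/(1 − 0.125) = 8/7.
Single-dose peak C₀ = D/Vd = 2160/120 = 18 mg/L.
Steady-state peak Cmax,ss = C₀·R = 18 × 8/7 ≈ 20.571 mg/L.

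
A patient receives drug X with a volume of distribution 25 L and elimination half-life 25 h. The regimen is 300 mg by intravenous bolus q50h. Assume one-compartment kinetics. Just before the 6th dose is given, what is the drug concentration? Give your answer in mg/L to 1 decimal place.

f = (1/2)^(τ/t½) = (1/2)^(50/25) ≈ 0.2500.
C₀ = D/Vd = 300/25 ≈ 12.000 mg/L.
Before the 6th dose, 5 doses have been given. Superposition: Cmin = C₀·(f + f² + … + f^5).
≈ 12.000 × (0.2500 + 0.0625 + 0.0156 + 0.0039 + 0.0010) ≈ 12.000 × 0.3330 ≈ 3.996 mg/L.

4.0 mg/L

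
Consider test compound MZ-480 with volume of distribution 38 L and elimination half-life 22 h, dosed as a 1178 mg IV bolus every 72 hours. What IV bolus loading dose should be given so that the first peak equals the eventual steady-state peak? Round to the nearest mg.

f = (1/2)^(72/22) ≈ 0.103469; accumulation ratio R = 1/(1−f) ≈ 1.11541.
Loading dose to hit Cmax,ss on first dose: D_load = D_maint·R ≈ 1178 × 1.11541 ≈ 1313.95 mg.

1314 mg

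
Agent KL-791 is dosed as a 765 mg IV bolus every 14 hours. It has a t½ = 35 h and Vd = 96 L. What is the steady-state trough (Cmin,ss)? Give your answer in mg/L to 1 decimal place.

Over one 14-h interval, 14/35 ≈ 0.4 half-lives elapse, leaving f ≈ 0.7579 of each dose.
Single-dose peak C₀ = D/Vd = 765/96 ≈ 7.969 mg/L.
Steady-state trough Cmin,ss = C₀·f/(1−f) ≈ 7.969 × 0.7579/0.2421 ≈ 24.947 mg/L.

24.9 mg/L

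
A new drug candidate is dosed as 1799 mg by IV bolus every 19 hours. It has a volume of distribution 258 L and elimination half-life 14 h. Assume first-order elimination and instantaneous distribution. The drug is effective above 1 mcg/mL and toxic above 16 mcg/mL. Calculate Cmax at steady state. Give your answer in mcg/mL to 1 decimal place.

11.4 mcg/mL

Over one 19-h interval, 19/14 ≈ 1.3571 half-lives elapse, leaving f ≈ 0.3904 of each dose.
At steady state, accumulation factor R = 1/(1 − e^(−kτ)) ≈ 1.6404.
Each bolus raises the concentration by D/Vd = 1799/258 ≈ 6.973 mcg/mL.
Steady-state peak Cmax,ss = C₀·R ≈ 6.973 × 1.6404 ≈ 11.439 mcg/mL.
Peak 11.4 mcg/mL vs MTC 16 mcg/mL: below toxic threshold.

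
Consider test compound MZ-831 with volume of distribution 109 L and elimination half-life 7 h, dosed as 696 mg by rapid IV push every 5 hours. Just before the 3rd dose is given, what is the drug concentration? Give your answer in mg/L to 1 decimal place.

6.3 mg/L

f = (1/2)^(τ/t½) = (1/2)^(5/7) ≈ 0.6095.
C₀ = D/Vd = 696/109 ≈ 6.385 mg/L.
Before the 3rd dose, 2 doses have been given. Superposition: Cmin = C₀·(f + f²).
≈ 6.385 × (0.6095 + 0.3715) ≈ 6.385 × 0.9810 ≈ 6.264 mg/L.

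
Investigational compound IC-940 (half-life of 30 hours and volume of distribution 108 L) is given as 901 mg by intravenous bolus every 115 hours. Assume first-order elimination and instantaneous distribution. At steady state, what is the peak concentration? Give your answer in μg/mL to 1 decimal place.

k = ln2/t½ = ln2/30 ≈ 0.023105 h⁻¹; fraction remaining f = e^(−kτ) = e^(−0.023105×115) ≈ 0.0702.
Accumulation ratio R = 1/(1 − f) ≈ 1/0.9298 ≈ 1.0755.
Single-dose peak C₀ = D/Vd = 901/108 ≈ 8.343 μg/mL.
Cmax,ss = C₀/(1 − f) ≈ 8.343/0.9298 ≈ 8.973 μg/mL.

9.0 μg/mL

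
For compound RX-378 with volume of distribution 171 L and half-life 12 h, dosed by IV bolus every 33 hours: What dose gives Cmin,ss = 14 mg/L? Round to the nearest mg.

τ/t½ = 33/12 ≈ 2.75, so f = (1/2)^(33/12) ≈ 0.148651.
Cmin,ss = (D/Vd)·f/(1−f), so D = Cmin,ss·Vd·(1−f)/f.
D = 14 × 171 × (1−f)/f ≈ 14 × 171 × 5.72717 ≈ 13710.84 mg.

13711 mg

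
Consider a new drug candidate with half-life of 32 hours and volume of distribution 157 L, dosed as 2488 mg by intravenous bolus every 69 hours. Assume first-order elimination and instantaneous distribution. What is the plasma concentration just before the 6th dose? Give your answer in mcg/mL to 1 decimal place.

f = (1/2)^(τ/t½) = (1/2)^(69/32) ≈ 0.2243.
C₀ = D/Vd = 2488/157 ≈ 15.847 mcg/mL.
Before the 6th dose, 5 doses have been given. Superposition: Cmin = C₀·(f + f² + … + f^5).
≈ 15.847 × (0.2243 + 0.0503 + 0.0113 + 0.0025 + 0.0006) ≈ 15.847 × 0.2890 ≈ 4.580 mcg/mL.

4.6 mcg/mL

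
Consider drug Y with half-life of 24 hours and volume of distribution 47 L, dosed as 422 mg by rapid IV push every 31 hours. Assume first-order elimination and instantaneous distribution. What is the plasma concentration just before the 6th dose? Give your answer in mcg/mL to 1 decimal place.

f = (1/2)^(τ/t½) = (1/2)^(31/24) ≈ 0.4085.
C₀ = D/Vd = 422/47 ≈ 8.979 mcg/mL.
Before the 6th dose, 5 doses have been given. Superposition: Cmin = C₀·(f + f² + … + f^5).
≈ 8.979 × (0.4085 + 0.1669 + 0.0682 + 0.0278 + 0.0114) ≈ 8.979 × 0.6828 ≈ 6.131 mcg/mL.

6.1 mcg/mL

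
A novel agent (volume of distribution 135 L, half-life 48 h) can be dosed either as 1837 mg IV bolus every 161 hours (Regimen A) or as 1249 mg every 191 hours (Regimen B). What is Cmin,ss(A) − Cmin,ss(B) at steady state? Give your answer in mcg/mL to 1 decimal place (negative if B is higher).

0.8 mcg/mL

Regimen A: f = (1/2)^(161/48) ≈ 0.0978; Cmin,ss = (1837/135)·f/(1−f) ≈ 1.475 mcg/mL.
Regimen B: f = (1/2)^(191/48) ≈ 0.0634; Cmin,ss = (1249/135)·f/(1−f) ≈ 0.626 mcg/mL.
Difference ≈ 1.475 − 0.626 ≈ 0.849 mcg/mL.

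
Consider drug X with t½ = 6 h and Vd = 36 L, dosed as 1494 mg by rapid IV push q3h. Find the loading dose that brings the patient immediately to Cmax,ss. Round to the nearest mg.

f = (1/2)^(3/6) ≈ 0.707107; accumulation ratio R = 1/(1−f) ≈ 3.41422.
Loading dose to hit Cmax,ss on first dose: D_load = D_maint·R ≈ 1494 × 3.41422 ≈ 5100.84 mg.

5101 mg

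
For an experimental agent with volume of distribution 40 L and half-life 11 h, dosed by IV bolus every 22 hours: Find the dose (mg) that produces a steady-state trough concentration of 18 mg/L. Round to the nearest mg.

τ/t½ = 22/11 ≈ 2, so f = (1/2)^(22/11) ≈ 0.250000.
Cmin,ss = (D/Vd)·f/(1−f), so D = Cmin,ss·Vd·(1−f)/f.
D = 18 × 40 × (1−f)/f ≈ 18 × 40 × 3.00000 ≈ 2160.00 mg.

2160 mg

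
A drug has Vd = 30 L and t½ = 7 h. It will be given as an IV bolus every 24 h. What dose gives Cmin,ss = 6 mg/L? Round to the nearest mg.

1758 mg

τ/t½ = 24/7 ≈ 3.4286, so f = (1/2)^(24/7) ≈ 0.092875.
Cmin,ss = (D/Vd)·f/(1−f), so D = Cmin,ss·Vd·(1−f)/f.
D = 6 × 30 × (1−f)/f ≈ 6 × 30 × 9.76716 ≈ 1758.09 mg.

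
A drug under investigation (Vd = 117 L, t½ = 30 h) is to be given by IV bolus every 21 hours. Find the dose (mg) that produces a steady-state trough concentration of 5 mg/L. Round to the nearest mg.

τ/t½ = 21/30 ≈ 0.7, so f = (1/2)^(21/30) ≈ 0.615572.
Cmin,ss = (D/Vd)·f/(1−f), so D = Cmin,ss·Vd·(1−f)/f.
D = 5 × 117 × (1−f)/f ≈ 5 × 117 × 0.62451 ≈ 365.34 mg.

365 mg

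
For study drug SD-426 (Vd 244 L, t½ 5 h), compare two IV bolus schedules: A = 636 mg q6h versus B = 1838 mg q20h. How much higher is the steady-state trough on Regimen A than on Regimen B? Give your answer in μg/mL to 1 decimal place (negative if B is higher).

1.5 μg/mL

Regimen A: f = (1/2)^(6/5) ≈ 0.4353; Cmin,ss = (636/244)·f/(1−f) ≈ 2.009 μg/mL.
Regimen B: f = (1/2)^(20/5) ≈ 0.0625; Cmin,ss = (1838/244)·f/(1−f) ≈ 0.502 μg/mL.
Difference ≈ 2.009 − 0.502 ≈ 1.507 μg/mL.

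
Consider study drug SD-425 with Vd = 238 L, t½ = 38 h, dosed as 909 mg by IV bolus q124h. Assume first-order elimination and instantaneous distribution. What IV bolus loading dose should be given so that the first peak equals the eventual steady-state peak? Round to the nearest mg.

f = (1/2)^(124/38) ≈ 0.104158; accumulation ratio R = 1/(1−f) ≈ 1.11627.
Loading dose to hit Cmax,ss on first dose: D_load = D_maint·R ≈ 909 × 1.11627 ≈ 1014.69 mg.

1015 mg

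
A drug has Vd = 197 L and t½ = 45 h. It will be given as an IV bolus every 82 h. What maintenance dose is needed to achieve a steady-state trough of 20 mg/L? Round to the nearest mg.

9993 mg

τ/t½ = 82/45 ≈ 1.8222, so f = (1/2)^(82/45) ≈ 0.282785.
Cmin,ss = (D/Vd)·f/(1−f), so D = Cmin,ss·Vd·(1−f)/f.
D = 20 × 197 × (1−f)/f ≈ 20 × 197 × 2.53626 ≈ 9992.86 mg.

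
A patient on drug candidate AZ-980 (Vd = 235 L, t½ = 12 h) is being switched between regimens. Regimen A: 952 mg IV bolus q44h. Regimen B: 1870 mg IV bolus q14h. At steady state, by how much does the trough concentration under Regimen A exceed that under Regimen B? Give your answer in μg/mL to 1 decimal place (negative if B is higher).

Regimen A: f = (1/2)^(44/12) ≈ 0.0787; Cmin,ss = (952/235)·f/(1−f) ≈ 0.346 μg/mL.
Regimen B: f = (1/2)^(14/12) ≈ 0.4454; Cmin,ss = (1870/235)·f/(1−f) ≈ 6.391 μg/mL.
Difference ≈ 0.346 − 6.391 ≈ -6.045 μg/mL.

-6.0 μg/mL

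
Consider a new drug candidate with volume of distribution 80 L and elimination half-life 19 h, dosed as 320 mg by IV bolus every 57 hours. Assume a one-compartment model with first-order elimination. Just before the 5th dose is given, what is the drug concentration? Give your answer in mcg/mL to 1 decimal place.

0.6 mcg/mL

f = (1/2)^(τ/t½) = (1/2)^(57/19) ≈ 0.1250.
C₀ = D/Vd = 320/80 ≈ 4.000 mcg/mL.
Before the 5th dose, 4 doses have been given. Superposition: Cmin = C₀·(f + f² + … + f^4).
≈ 4.000 × (0.1250 + 0.0156 + 0.0020 + 0.0002) ≈ 4.000 × 0.1428 ≈ 0.571 mcg/mL.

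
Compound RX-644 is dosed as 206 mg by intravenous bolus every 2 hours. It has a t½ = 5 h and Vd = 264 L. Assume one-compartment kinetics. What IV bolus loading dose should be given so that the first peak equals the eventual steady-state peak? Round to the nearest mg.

851 mg

f = (1/2)^(2/5) ≈ 0.757858; accumulation ratio R = 1/(1−f) ≈ 4.12981.
Loading dose to hit Cmax,ss on first dose: D_load = D_maint·R ≈ 206 × 4.12981 ≈ 850.74 mg.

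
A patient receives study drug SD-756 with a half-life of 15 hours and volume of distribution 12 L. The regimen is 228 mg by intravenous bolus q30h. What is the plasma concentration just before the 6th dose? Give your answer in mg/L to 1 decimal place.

6.3 mg/L

f = (1/2)^(τ/t½) = (1/2)^(30/15) ≈ 0.2500.
C₀ = D/Vd = 228/12 ≈ 19.000 mg/L.
Before the 6th dose, 5 doses have been given. Superposition: Cmin = C₀·(f + f² + … + f^5).
≈ 19.000 × (0.2500 + 0.0625 + 0.0156 + 0.0039 + 0.0010) ≈ 19.000 × 0.3330 ≈ 6.327 mg/L.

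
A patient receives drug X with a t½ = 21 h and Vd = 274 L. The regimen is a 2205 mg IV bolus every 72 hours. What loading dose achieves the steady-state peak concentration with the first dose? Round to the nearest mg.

2431 mg

f = (1/2)^(72/21) ≈ 0.092875; accumulation ratio R = 1/(1−f) ≈ 1.10238.
Loading dose to hit Cmax,ss on first dose: D_load = D_maint·R ≈ 2205 × 1.10238 ≈ 2430.75 mg.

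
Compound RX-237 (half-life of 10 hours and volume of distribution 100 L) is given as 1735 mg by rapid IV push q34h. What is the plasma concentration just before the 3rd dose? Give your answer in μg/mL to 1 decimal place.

1.8 μg/mL

f = (1/2)^(τ/t½) = (1/2)^(34/10) ≈ 0.0947.
C₀ = D/Vd = 1735/100 ≈ 17.350 μg/mL.
Before the 3rd dose, 2 doses have been given. Superposition: Cmin = C₀·(f + f²).
≈ 17.350 × (0.0947 + 0.0090) ≈ 17.350 × 0.1037 ≈ 1.799 μg/mL.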